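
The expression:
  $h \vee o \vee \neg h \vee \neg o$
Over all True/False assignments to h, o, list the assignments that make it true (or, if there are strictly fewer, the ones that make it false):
is always true.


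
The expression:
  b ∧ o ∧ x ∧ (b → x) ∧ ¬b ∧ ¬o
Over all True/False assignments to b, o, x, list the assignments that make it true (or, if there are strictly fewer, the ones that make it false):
is never true.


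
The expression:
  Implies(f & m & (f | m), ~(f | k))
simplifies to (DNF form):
~f | ~m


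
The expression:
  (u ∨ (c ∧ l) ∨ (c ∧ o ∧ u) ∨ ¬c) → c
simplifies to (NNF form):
c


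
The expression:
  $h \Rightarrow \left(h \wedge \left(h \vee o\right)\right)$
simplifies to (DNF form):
$\text{True}$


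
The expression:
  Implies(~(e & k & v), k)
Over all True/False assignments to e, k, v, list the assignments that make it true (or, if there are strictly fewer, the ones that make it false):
is true only for:
  e=False, k=True, v=False;
  e=False, k=True, v=True;
  e=True, k=True, v=False;
  e=True, k=True, v=True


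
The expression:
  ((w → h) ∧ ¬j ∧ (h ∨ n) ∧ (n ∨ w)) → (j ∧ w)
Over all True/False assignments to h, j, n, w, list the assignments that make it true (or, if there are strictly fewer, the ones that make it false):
is false only for:
  h=False, j=False, n=True, w=False;
  h=True, j=False, n=False, w=True;
  h=True, j=False, n=True, w=False;
  h=True, j=False, n=True, w=True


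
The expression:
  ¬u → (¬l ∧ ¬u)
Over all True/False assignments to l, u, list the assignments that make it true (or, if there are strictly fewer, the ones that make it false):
is false only for:
  l=True, u=False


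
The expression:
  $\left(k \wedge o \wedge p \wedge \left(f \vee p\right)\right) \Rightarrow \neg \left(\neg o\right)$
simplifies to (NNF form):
$\text{True}$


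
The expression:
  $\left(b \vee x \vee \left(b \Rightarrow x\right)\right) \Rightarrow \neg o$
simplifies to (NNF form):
$\neg o$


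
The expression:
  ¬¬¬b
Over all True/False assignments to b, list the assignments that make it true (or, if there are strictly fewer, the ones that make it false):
is true only for:
  b=False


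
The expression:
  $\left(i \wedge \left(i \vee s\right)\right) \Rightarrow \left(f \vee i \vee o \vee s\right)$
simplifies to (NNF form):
$\text{True}$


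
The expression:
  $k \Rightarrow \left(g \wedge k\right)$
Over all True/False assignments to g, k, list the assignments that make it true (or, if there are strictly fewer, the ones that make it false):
is false only for:
  g=False, k=True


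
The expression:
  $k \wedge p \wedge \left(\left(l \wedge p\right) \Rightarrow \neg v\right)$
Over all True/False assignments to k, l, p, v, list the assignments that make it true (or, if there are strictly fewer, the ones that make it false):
is true only for:
  k=True, l=False, p=True, v=False;
  k=True, l=False, p=True, v=True;
  k=True, l=True, p=True, v=False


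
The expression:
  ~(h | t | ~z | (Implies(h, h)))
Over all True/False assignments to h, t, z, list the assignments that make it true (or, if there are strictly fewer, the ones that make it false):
is never true.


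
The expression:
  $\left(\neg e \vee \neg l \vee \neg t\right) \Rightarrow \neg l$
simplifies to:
$\left(e \wedge t\right) \vee \neg l$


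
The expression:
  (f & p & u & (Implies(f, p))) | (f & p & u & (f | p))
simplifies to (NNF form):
f & p & u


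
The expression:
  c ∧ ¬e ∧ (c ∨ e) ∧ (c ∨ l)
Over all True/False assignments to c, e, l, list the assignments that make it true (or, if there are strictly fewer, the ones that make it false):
is true only for:
  c=True, e=False, l=False;
  c=True, e=False, l=True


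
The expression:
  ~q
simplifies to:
~q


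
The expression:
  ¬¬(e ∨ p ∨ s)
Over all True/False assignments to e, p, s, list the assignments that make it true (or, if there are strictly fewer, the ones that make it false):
is false only for:
  e=False, p=False, s=False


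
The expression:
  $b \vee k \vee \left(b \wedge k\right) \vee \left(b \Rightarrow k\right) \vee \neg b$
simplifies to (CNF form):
$\text{True}$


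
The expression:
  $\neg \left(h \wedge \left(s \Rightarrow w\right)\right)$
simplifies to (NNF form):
$\left(s \wedge \neg w\right) \vee \neg h$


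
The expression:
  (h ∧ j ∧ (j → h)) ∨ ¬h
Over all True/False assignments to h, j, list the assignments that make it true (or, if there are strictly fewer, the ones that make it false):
is false only for:
  h=True, j=False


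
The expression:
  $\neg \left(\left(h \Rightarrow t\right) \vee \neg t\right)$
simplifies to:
$\text{False}$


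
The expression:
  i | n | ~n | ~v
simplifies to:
True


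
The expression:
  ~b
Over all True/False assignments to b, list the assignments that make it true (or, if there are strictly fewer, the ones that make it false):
is true only for:
  b=False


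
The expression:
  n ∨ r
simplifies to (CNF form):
n ∨ r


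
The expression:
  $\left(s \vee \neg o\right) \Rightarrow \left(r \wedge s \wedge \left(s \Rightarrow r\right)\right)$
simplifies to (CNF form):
$\left(o \vee s\right) \wedge \left(r \vee \neg s\right)$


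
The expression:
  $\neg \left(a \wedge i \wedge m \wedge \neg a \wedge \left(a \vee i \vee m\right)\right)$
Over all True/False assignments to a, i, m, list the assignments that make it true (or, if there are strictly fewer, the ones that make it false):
is always true.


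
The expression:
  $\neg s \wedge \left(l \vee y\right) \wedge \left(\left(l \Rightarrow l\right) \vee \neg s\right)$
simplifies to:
$\neg s \wedge \left(l \vee y\right)$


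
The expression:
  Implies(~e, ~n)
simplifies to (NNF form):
e | ~n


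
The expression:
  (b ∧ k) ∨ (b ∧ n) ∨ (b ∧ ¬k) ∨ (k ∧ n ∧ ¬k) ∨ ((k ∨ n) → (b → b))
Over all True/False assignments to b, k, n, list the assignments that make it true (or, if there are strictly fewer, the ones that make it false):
is always true.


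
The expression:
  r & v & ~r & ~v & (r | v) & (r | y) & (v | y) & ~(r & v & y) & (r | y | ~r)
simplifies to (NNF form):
False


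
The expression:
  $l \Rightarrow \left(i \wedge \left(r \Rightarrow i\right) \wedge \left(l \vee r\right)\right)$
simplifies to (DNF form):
$i \vee \neg l$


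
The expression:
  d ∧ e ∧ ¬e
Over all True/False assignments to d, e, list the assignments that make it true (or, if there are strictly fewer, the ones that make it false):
is never true.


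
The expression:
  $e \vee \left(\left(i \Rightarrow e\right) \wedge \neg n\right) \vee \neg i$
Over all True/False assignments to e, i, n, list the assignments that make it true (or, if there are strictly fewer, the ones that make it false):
is false only for:
  e=False, i=True, n=False;
  e=False, i=True, n=True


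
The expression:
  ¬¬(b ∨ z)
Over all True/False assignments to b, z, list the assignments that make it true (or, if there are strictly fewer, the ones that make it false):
is false only for:
  b=False, z=False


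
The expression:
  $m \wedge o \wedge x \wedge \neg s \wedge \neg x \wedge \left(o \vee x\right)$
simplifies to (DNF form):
$\text{False}$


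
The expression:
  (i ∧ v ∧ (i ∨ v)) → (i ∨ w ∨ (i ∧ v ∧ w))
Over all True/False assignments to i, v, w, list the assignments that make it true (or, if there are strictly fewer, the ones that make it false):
is always true.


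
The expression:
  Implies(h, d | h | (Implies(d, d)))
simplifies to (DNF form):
True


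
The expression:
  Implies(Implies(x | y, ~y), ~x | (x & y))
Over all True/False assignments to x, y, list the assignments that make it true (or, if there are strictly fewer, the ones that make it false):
is false only for:
  x=True, y=False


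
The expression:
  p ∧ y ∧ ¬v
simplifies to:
p ∧ y ∧ ¬v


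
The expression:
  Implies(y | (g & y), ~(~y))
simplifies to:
True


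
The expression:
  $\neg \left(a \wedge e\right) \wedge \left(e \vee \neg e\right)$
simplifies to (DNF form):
$\neg a \vee \neg e$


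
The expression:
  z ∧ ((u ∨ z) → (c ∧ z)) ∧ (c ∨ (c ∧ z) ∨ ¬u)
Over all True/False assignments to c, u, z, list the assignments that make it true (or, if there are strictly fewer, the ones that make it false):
is true only for:
  c=True, u=False, z=True;
  c=True, u=True, z=True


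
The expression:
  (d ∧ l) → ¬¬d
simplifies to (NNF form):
True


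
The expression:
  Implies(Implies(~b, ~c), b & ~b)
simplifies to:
c & ~b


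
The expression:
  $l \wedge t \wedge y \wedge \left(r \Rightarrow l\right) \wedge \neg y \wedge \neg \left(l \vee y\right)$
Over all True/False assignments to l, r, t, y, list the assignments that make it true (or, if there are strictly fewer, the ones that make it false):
is never true.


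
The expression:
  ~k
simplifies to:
~k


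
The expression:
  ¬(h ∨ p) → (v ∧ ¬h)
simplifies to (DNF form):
h ∨ p ∨ v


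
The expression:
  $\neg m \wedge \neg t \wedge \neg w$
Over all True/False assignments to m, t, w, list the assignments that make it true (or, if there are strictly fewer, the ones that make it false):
is true only for:
  m=False, t=False, w=False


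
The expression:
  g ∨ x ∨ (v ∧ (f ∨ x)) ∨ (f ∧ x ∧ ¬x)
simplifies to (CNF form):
(f ∨ g ∨ x) ∧ (g ∨ v ∨ x)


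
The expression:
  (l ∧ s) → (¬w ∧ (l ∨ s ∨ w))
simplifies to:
¬l ∨ ¬s ∨ ¬w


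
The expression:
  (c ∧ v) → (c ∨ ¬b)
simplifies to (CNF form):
True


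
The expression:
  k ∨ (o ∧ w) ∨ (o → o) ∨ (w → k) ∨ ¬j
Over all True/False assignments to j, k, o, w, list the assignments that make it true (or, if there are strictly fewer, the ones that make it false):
is always true.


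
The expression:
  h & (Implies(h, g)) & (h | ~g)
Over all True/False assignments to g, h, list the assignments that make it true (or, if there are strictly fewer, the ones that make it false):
is true only for:
  g=True, h=True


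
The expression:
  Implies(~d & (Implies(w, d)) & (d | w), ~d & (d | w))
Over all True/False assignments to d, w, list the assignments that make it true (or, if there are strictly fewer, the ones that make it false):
is always true.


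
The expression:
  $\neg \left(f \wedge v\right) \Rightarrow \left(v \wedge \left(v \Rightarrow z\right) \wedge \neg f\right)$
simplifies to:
$v \wedge \left(f \vee z\right)$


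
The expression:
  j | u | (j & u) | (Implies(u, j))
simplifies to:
True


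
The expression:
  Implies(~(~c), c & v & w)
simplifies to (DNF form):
~c | (v & w)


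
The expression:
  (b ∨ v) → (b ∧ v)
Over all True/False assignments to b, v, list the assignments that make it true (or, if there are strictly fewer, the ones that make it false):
is true only for:
  b=False, v=False;
  b=True, v=True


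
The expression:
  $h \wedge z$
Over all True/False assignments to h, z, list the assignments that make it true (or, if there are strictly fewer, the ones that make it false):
is true only for:
  h=True, z=True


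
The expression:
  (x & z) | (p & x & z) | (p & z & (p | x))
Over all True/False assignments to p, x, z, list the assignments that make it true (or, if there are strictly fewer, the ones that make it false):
is true only for:
  p=False, x=True, z=True;
  p=True, x=False, z=True;
  p=True, x=True, z=True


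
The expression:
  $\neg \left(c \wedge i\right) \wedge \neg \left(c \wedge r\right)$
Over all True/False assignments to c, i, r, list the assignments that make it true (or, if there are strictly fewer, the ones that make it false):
is false only for:
  c=True, i=False, r=True;
  c=True, i=True, r=False;
  c=True, i=True, r=True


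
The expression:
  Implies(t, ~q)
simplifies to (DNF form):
~q | ~t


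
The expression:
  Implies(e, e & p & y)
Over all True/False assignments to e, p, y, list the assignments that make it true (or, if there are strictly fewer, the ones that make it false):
is false only for:
  e=True, p=False, y=False;
  e=True, p=False, y=True;
  e=True, p=True, y=False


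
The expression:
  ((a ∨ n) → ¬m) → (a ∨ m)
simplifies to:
a ∨ m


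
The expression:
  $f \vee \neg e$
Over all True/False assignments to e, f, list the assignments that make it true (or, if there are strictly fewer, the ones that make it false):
is false only for:
  e=True, f=False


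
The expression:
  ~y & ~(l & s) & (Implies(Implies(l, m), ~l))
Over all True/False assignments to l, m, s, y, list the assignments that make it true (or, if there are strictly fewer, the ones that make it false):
is true only for:
  l=False, m=False, s=False, y=False;
  l=False, m=False, s=True, y=False;
  l=False, m=True, s=False, y=False;
  l=False, m=True, s=True, y=False;
  l=True, m=False, s=False, y=False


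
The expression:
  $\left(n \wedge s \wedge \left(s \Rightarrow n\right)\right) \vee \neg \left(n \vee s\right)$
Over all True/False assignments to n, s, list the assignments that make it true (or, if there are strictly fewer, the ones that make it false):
is true only for:
  n=False, s=False;
  n=True, s=True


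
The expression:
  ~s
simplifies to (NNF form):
~s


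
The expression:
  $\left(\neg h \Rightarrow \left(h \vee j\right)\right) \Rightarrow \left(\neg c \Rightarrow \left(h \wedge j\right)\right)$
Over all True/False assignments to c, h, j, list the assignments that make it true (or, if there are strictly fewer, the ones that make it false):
is false only for:
  c=False, h=False, j=True;
  c=False, h=True, j=False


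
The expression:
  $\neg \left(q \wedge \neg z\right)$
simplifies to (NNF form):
$z \vee \neg q$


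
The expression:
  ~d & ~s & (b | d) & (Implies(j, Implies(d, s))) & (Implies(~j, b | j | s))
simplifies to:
b & ~d & ~s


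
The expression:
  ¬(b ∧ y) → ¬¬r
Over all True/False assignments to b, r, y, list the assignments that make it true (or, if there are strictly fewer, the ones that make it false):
is false only for:
  b=False, r=False, y=False;
  b=False, r=False, y=True;
  b=True, r=False, y=False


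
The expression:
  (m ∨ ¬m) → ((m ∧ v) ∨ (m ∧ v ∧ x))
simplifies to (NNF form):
m ∧ v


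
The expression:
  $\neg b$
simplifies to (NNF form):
$\neg b$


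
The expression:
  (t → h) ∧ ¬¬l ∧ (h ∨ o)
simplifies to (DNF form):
(h ∧ l) ∨ (l ∧ o ∧ ¬t)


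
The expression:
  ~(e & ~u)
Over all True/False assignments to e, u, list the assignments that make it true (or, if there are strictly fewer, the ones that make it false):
is false only for:
  e=True, u=False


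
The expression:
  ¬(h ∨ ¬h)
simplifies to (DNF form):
False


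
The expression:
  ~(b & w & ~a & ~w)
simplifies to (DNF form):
True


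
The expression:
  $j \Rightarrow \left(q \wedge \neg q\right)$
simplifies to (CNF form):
$\neg j$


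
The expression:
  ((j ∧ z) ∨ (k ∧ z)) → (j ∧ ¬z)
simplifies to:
(¬j ∧ ¬k) ∨ ¬z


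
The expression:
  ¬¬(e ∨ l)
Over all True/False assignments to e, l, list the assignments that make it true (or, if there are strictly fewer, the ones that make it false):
is false only for:
  e=False, l=False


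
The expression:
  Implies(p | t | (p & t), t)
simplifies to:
t | ~p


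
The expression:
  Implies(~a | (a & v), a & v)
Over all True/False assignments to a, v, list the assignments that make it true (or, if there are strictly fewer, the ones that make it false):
is true only for:
  a=True, v=False;
  a=True, v=True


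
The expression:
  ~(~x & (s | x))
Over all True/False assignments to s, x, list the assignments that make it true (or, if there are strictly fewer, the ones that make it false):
is false only for:
  s=True, x=False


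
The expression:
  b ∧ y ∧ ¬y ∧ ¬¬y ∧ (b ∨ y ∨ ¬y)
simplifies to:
False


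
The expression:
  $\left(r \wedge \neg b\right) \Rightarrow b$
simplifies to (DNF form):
$b \vee \neg r$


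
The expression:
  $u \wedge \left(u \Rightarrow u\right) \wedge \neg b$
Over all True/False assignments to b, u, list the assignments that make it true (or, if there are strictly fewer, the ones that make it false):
is true only for:
  b=False, u=True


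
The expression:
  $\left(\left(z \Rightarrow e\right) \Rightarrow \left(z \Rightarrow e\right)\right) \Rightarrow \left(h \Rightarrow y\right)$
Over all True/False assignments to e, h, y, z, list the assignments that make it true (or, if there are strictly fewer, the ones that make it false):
is false only for:
  e=False, h=True, y=False, z=False;
  e=False, h=True, y=False, z=True;
  e=True, h=True, y=False, z=False;
  e=True, h=True, y=False, z=True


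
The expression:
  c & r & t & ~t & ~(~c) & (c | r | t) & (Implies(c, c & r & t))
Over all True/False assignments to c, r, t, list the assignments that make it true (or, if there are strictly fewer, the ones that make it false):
is never true.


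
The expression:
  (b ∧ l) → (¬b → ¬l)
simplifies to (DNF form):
True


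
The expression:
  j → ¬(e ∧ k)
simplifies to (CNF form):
¬e ∨ ¬j ∨ ¬k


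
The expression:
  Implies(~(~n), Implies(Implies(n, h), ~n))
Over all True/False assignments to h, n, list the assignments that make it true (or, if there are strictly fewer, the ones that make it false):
is false only for:
  h=True, n=True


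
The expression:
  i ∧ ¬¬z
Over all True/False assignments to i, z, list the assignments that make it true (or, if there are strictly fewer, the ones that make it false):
is true only for:
  i=True, z=True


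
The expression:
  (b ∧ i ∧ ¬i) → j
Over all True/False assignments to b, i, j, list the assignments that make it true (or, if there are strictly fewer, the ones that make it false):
is always true.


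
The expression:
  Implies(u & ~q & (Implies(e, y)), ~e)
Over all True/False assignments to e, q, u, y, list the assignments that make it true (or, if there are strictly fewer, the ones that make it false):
is false only for:
  e=True, q=False, u=True, y=True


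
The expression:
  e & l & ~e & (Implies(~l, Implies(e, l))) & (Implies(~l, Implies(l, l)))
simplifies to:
False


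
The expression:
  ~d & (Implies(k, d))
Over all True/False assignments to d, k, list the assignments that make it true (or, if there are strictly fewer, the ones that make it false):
is true only for:
  d=False, k=False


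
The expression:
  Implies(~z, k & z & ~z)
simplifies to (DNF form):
z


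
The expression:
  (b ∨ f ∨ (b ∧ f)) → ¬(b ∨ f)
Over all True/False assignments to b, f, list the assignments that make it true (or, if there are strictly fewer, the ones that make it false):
is true only for:
  b=False, f=False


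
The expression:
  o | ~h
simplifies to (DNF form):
o | ~h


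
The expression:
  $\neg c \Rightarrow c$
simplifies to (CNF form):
$c$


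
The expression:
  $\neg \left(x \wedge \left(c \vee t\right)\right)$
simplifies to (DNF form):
$\left(\neg c \wedge \neg t\right) \vee \neg x$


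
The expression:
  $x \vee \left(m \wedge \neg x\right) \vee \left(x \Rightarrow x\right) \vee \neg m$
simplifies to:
$\text{True}$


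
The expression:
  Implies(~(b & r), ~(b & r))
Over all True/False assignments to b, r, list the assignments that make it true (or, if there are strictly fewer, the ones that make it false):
is always true.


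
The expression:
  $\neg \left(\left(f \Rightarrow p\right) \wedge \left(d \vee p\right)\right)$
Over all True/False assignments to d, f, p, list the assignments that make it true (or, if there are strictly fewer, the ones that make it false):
is true only for:
  d=False, f=False, p=False;
  d=False, f=True, p=False;
  d=True, f=True, p=False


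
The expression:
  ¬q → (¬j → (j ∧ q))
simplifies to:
j ∨ q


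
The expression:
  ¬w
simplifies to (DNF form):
¬w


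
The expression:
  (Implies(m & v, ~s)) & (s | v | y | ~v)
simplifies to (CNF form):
~m | ~s | ~v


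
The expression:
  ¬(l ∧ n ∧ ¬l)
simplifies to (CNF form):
True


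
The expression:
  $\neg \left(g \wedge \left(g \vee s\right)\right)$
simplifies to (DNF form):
$\neg g$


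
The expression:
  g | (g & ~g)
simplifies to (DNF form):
g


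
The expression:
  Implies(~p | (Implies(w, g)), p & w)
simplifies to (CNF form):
p & w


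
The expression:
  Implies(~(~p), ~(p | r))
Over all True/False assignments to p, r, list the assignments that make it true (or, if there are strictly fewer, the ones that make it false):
is true only for:
  p=False, r=False;
  p=False, r=True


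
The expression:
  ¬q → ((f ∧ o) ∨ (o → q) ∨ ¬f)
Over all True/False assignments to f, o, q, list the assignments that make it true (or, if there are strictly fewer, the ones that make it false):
is always true.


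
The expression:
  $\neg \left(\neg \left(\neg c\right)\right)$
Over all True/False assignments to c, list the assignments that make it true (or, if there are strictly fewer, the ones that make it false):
is true only for:
  c=False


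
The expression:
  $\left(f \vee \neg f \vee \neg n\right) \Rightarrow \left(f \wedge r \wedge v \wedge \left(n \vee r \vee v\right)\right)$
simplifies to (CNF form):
$f \wedge r \wedge v$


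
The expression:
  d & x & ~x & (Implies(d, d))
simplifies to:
False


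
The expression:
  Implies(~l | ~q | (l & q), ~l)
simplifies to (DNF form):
~l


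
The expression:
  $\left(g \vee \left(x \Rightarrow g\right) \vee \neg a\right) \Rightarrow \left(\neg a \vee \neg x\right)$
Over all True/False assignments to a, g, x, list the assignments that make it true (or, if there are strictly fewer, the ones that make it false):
is false only for:
  a=True, g=True, x=True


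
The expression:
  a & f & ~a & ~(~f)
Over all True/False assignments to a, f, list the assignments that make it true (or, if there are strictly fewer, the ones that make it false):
is never true.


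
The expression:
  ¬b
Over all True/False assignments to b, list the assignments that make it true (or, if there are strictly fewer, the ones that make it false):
is true only for:
  b=False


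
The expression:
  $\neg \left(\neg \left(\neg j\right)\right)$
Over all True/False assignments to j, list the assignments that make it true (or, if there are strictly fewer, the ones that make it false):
is true only for:
  j=False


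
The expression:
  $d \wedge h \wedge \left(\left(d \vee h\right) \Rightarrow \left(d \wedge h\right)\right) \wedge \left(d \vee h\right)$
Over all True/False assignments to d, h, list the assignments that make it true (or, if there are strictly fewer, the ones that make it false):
is true only for:
  d=True, h=True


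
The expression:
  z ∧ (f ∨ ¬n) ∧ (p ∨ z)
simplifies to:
z ∧ (f ∨ ¬n)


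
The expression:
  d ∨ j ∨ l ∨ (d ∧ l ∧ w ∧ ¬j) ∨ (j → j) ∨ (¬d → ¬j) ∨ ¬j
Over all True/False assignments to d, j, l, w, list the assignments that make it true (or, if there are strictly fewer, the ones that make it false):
is always true.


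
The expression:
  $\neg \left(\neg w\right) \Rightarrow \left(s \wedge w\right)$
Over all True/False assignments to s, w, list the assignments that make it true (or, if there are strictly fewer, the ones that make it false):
is false only for:
  s=False, w=True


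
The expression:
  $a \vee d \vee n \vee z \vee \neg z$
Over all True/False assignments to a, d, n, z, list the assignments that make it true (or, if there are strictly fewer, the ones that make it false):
is always true.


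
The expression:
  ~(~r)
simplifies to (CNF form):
r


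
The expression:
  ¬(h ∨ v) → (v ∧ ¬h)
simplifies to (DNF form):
h ∨ v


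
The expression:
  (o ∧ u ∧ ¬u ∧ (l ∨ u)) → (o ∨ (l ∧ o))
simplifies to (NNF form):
True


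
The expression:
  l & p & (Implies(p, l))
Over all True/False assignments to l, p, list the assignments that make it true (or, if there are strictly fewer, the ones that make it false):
is true only for:
  l=True, p=True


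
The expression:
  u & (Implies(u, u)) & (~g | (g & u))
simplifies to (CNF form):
u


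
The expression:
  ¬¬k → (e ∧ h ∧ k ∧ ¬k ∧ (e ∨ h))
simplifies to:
¬k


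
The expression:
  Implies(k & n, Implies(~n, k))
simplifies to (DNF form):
True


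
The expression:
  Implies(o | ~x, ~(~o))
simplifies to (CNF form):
o | x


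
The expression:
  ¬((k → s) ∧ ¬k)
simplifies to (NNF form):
k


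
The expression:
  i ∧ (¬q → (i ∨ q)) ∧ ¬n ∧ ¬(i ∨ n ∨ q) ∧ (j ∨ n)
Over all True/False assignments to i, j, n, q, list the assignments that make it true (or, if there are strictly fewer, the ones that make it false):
is never true.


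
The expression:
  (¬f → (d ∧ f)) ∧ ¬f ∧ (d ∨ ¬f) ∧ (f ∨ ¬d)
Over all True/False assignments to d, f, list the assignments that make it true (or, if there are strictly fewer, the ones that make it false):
is never true.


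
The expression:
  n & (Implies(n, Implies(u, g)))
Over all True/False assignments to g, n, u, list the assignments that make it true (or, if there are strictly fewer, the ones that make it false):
is true only for:
  g=False, n=True, u=False;
  g=True, n=True, u=False;
  g=True, n=True, u=True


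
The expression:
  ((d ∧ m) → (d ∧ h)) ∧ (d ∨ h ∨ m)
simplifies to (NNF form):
h ∨ (d ∧ ¬m) ∨ (m ∧ ¬d)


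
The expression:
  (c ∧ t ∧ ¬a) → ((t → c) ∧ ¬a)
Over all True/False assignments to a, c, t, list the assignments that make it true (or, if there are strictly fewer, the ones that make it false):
is always true.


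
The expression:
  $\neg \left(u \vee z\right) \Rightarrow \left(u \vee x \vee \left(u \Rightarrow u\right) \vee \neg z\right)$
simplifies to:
$\text{True}$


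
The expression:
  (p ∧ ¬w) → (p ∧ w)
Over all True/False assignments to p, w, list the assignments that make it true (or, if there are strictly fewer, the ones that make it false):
is false only for:
  p=True, w=False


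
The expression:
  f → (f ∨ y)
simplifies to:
True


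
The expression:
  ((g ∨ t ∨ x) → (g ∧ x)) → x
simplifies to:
g ∨ t ∨ x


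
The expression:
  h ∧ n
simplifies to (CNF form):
h ∧ n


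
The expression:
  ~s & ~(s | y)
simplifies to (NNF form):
~s & ~y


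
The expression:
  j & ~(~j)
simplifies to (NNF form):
j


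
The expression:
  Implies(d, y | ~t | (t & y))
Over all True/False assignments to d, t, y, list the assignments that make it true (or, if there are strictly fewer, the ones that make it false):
is false only for:
  d=True, t=True, y=False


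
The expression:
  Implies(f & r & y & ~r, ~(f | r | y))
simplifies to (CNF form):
True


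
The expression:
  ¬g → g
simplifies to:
g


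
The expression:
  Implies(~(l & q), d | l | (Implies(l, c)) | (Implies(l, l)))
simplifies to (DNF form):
True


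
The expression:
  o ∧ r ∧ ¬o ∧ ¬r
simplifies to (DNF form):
False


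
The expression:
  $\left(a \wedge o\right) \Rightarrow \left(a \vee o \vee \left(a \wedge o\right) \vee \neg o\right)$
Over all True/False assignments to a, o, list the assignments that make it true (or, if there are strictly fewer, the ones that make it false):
is always true.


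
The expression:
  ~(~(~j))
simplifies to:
~j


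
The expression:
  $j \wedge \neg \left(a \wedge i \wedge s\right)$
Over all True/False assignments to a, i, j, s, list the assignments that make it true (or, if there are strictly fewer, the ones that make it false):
is true only for:
  a=False, i=False, j=True, s=False;
  a=False, i=False, j=True, s=True;
  a=False, i=True, j=True, s=False;
  a=False, i=True, j=True, s=True;
  a=True, i=False, j=True, s=False;
  a=True, i=False, j=True, s=True;
  a=True, i=True, j=True, s=False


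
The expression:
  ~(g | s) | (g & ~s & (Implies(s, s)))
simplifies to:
~s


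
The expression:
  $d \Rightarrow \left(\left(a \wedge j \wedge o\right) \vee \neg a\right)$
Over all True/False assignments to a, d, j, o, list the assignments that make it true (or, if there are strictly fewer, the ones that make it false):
is false only for:
  a=True, d=True, j=False, o=False;
  a=True, d=True, j=False, o=True;
  a=True, d=True, j=True, o=False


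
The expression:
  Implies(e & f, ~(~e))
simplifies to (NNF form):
True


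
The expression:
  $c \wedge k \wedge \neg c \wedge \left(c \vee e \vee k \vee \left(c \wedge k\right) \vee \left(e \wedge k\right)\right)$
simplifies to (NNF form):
$\text{False}$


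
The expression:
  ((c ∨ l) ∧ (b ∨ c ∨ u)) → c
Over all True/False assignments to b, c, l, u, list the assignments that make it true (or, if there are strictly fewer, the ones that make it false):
is false only for:
  b=False, c=False, l=True, u=True;
  b=True, c=False, l=True, u=False;
  b=True, c=False, l=True, u=True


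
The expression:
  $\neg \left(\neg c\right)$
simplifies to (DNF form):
$c$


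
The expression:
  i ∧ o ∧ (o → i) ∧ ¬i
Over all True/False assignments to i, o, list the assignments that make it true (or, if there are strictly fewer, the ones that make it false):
is never true.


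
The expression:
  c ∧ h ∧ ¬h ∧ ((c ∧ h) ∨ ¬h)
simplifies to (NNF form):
False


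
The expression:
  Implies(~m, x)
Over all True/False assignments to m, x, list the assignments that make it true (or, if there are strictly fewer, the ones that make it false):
is false only for:
  m=False, x=False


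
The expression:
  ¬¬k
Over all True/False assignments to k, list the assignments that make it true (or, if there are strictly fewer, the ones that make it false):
is true only for:
  k=True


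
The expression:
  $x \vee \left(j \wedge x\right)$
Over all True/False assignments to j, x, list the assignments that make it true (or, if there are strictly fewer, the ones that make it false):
is true only for:
  j=False, x=True;
  j=True, x=True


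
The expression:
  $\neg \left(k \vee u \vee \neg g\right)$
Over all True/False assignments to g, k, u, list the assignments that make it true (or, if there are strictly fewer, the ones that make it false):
is true only for:
  g=True, k=False, u=False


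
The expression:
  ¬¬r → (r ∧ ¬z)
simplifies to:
¬r ∨ ¬z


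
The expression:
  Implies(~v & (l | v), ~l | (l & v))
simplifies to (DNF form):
v | ~l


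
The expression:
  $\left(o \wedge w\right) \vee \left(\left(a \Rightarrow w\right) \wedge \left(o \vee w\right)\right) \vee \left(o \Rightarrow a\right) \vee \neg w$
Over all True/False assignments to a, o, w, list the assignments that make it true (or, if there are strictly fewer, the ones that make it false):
is always true.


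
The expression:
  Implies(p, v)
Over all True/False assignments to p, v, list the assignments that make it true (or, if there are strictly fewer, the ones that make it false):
is false only for:
  p=True, v=False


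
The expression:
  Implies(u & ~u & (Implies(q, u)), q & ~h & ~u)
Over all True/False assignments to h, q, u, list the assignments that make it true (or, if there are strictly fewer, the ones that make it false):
is always true.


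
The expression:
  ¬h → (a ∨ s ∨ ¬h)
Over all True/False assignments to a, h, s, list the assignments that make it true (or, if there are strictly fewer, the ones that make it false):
is always true.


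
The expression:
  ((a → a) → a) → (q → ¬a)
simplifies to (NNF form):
¬a ∨ ¬q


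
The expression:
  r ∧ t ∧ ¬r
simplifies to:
False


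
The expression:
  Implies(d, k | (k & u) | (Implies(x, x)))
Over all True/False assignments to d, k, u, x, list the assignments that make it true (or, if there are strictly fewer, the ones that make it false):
is always true.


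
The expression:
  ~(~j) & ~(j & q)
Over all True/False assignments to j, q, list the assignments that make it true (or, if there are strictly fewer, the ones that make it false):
is true only for:
  j=True, q=False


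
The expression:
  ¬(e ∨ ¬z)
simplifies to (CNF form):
z ∧ ¬e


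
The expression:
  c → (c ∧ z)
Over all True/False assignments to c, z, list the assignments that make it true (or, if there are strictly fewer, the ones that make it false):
is false only for:
  c=True, z=False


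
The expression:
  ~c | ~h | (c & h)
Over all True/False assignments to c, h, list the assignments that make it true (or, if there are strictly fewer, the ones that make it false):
is always true.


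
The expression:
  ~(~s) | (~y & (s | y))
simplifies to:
s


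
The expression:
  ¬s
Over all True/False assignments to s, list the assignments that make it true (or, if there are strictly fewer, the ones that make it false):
is true only for:
  s=False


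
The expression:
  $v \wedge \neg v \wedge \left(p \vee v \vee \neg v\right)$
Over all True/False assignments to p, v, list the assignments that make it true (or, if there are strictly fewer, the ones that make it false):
is never true.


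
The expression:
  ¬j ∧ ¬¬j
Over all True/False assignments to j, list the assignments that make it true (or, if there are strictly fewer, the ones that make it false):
is never true.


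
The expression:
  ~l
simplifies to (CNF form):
~l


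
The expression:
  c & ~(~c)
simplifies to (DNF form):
c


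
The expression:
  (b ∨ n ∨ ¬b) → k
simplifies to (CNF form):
k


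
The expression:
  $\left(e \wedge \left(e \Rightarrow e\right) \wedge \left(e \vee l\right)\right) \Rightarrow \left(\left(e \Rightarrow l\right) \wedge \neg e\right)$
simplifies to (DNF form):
$\neg e$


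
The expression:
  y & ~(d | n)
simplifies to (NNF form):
y & ~d & ~n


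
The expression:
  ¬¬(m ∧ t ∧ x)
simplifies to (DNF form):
m ∧ t ∧ x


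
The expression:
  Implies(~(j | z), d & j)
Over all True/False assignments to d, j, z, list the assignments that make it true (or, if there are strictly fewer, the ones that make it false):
is false only for:
  d=False, j=False, z=False;
  d=True, j=False, z=False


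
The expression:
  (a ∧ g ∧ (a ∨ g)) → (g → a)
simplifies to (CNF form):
True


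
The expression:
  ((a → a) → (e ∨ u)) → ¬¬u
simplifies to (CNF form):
u ∨ ¬e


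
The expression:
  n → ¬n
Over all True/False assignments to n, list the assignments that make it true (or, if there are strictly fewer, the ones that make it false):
is true only for:
  n=False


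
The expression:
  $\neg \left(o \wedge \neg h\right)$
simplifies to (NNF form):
$h \vee \neg o$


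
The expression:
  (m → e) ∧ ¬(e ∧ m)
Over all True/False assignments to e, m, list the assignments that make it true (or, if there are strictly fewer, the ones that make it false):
is true only for:
  e=False, m=False;
  e=True, m=False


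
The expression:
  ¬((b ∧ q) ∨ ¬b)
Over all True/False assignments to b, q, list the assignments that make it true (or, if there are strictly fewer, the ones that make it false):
is true only for:
  b=True, q=False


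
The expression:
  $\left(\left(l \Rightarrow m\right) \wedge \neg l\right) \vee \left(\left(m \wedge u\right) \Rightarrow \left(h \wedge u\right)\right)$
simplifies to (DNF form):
$h \vee \neg l \vee \neg m \vee \neg u$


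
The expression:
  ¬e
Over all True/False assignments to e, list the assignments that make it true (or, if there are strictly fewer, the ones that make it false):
is true only for:
  e=False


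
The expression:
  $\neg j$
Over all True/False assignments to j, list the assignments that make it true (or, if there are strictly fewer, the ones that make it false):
is true only for:
  j=False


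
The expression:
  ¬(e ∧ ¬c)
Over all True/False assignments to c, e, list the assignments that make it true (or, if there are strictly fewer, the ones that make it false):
is false only for:
  c=False, e=True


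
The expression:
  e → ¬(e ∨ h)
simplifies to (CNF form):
¬e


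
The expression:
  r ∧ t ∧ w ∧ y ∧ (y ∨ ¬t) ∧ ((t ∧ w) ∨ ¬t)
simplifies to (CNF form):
r ∧ t ∧ w ∧ y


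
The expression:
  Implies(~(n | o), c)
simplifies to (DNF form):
c | n | o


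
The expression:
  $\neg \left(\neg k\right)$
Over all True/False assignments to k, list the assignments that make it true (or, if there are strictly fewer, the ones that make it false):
is true only for:
  k=True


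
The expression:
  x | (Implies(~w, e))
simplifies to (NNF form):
e | w | x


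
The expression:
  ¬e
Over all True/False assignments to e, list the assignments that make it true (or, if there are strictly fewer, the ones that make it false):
is true only for:
  e=False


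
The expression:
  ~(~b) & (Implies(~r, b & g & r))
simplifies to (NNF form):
b & r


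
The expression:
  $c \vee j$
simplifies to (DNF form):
$c \vee j$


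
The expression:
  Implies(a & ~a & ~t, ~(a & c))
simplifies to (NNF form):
True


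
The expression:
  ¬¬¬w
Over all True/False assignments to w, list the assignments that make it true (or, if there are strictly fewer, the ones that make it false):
is true only for:
  w=False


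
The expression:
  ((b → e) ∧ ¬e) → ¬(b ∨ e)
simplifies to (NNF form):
True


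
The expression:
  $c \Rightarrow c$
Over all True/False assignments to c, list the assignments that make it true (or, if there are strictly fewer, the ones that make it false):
is always true.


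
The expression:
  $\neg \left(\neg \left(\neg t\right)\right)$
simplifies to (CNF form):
$\neg t$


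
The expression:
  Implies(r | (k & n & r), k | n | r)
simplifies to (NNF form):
True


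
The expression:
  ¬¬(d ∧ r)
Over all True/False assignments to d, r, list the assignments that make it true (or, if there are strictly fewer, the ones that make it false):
is true only for:
  d=True, r=True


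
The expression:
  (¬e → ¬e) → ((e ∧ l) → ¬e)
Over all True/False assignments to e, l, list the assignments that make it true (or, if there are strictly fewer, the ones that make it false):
is false only for:
  e=True, l=True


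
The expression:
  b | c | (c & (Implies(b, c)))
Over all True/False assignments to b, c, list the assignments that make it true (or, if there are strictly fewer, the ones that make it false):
is false only for:
  b=False, c=False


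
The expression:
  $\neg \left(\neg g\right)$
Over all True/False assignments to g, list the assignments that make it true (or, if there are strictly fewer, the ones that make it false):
is true only for:
  g=True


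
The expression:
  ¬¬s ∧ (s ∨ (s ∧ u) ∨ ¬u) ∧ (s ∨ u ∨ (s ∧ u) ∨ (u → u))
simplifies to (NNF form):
s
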